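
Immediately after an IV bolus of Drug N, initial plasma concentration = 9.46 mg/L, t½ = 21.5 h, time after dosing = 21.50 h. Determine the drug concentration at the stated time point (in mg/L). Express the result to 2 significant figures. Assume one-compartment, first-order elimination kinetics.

k = ln2 / t½ = 0.693147 / 21.5 = 0.03224 h⁻¹
t / t½ = 21.50 / 21.5 = 1 half-lives
C = C₀ × (1/2)^1 = 9.460 × 0.5000 = 4.730 mg/L

4.7 mg/L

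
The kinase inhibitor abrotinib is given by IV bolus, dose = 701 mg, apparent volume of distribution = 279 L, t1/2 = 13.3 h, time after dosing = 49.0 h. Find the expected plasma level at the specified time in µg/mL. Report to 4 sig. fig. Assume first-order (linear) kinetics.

0.1955 µg/mL

C₀ = Dose / Vd = 701.0 / 279 = 2.513 mg/L
k = ln2 / t½ = 0.693147 / 13.3 = 0.05212 h⁻¹
C = C₀ · e^(−k·t) = 2.513 × e^(−0.05212 × 49.0)
  = 2.513 × 0.07778 = 0.1955 mg/L
(0.1955 mg/L = 0.1955 µg/mL)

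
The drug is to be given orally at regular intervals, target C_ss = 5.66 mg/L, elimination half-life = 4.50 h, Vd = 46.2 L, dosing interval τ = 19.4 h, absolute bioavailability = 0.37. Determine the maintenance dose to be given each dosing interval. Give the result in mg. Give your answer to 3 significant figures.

2110 mg

k = ln2 / t½ = 0.693147 / 4.50 = 0.1540 h⁻¹
CL = k × Vd = 0.1540 × 46.2 = 7.115 L/h
At steady state, F × (Dose/τ) = Css × CL.
Dose = Css × CL × τ / F = 5.66 × 7.115 × 19.4 / 0.37 = 2112 mg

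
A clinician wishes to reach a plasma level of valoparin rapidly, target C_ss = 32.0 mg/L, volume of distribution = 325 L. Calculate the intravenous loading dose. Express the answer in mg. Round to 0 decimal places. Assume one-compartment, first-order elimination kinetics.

10400 mg

LD = Css × Vd = 32.0 × 325 = 10400 mg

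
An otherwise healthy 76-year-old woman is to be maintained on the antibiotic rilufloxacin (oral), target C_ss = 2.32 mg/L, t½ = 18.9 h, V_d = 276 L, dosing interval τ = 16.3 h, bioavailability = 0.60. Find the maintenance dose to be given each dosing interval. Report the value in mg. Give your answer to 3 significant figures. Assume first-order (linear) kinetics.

k = ln2 / t½ = 0.693147 / 18.9 = 0.03667 h⁻¹
CL = k × Vd = 0.03667 × 276 = 10.12 L/h
At steady state, F × (Dose/τ) = Css × CL.
Dose = Css × CL × τ / F = 2.32 × 10.12 × 16.3 / 0.60 = 637.8 mg

638 mg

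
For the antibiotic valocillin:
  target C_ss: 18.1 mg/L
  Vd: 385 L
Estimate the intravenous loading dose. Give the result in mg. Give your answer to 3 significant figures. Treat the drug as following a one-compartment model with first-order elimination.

LD = Css × Vd = 18.1 × 385 = 6969 mg

6970 mg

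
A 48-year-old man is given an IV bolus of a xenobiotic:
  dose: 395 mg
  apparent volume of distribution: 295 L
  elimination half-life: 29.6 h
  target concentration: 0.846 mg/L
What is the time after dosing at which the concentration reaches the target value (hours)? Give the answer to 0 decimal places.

20 h

C₀ = Dose / Vd = 395.0 / 295 = 1.339 mg/L
k = ln2 / t½ = 0.693147 / 29.6 = 0.02342 h⁻¹
t = ln(C₀ / C) / k = ln(1.339 / 0.846) / 0.02342
  = ln(1.583) / 0.02342 = 0.4593 / 0.02342 = 19.61 h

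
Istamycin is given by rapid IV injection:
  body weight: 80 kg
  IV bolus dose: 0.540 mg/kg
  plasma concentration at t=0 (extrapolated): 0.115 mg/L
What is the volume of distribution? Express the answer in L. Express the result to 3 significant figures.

376 L

Dose = 0.540 × 80 = 43.20 mg
Vd = Dose / C₀ = 43.20 / 0.115 = 375.7 L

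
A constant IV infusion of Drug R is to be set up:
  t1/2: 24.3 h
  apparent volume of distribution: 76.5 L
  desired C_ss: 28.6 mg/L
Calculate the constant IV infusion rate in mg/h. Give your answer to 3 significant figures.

k = ln2 / t½ = 0.693147 / 24.3 = 0.02852 h⁻¹
CL = k × Vd = 0.02852 × 76.5 = 2.182 L/h
At steady state, infusion rate R₀ = Css × CL = 28.6 × 2.182 = 62.41 mg/h

62.4 mg/h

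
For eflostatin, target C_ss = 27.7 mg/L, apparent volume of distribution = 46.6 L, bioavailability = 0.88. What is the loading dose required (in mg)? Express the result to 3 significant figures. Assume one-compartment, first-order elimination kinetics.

LD = Css × Vd / F = 27.7 × 46.6 / 0.88 = 1467 mg

1470 mg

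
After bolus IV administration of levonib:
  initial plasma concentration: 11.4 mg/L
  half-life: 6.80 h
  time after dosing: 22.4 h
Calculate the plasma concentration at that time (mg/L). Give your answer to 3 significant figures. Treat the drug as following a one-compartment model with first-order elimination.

k = ln2 / t½ = 0.693147 / 6.80 = 0.1019 h⁻¹
C = C₀ · e^(−k·t) = 11.40 × e^(−0.1019 × 22.4)
  = 11.40 × 0.1020 = 1.163 mg/L

1.16 mg/L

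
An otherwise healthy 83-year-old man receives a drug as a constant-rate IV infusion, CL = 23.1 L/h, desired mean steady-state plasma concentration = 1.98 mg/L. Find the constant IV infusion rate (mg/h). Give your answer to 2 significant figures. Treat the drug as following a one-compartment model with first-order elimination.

46 mg/h

At steady state, infusion rate R₀ = Css × CL = 1.98 × 23.10 = 45.74 mg/h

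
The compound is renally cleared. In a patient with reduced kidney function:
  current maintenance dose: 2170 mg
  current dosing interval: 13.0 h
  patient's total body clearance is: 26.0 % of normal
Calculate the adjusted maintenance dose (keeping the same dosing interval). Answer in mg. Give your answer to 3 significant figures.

To keep the same average steady-state level, dosing rate must scale with clearance.
CL ratio = 26.0 / 100 = 0.2600
New dose (same interval) = 2170 × 0.2600 = 564.2 mg

564 mg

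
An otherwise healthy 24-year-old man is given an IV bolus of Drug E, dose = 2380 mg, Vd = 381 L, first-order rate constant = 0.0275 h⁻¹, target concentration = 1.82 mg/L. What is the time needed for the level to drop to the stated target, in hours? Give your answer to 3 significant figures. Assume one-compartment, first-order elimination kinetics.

44.8 h

C₀ = Dose / Vd = 2380 / 381 = 6.247 mg/L
t = ln(C₀ / C) / k = ln(6.247 / 1.82) / 0.02750
  = ln(3.432) / 0.02750 = 1.233 / 0.02750 = 44.84 h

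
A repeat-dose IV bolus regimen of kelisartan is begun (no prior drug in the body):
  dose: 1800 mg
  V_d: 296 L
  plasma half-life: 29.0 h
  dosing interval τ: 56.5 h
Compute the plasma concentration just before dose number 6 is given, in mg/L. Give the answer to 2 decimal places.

2.12 mg/L

C₀ per dose = Dose / Vd = 1800 / 296 = 6.081 mg/L
k = ln2 / t½ = 0.693147 / 29.0 = 0.02390 h⁻¹
Fraction remaining after one interval: r = e^(−kτ) = e^(−0.02390 × 56.5) = 0.2591
Before dose 6, 5 doses have been given (aged 1τ, 2τ, 3τ, 4τ, 5τ).
C_trough = C₀ × (r + r² + … + r^5) = C₀ × r(1−r^5)/(1−r)
        = 6.081 × 0.2591 × (1 − 0.001168) / (1 − 0.2591) = 2.124 mg/L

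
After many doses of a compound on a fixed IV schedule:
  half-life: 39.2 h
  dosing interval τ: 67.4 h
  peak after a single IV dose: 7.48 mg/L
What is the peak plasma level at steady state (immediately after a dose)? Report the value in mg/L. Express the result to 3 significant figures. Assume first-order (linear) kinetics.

10.7 mg/L

k = ln2 / t½ = 0.693147 / 39.2 = 0.01768 h⁻¹
e^(−kτ) = e^(−0.01768 × 67.4) = 0.3037
Accumulation ratio R = 1 / (1 − e^(−kτ)) = 1 / (1 − 0.3037) = 1.436
Steady-state peak = C₀ × R = 7.48 × 1.436 = 10.74 mg/L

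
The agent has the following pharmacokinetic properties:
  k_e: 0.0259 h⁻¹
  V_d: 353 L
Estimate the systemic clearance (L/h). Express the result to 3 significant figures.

CL = k × Vd = 0.0259 × 353 = 9.143 L/h

9.14 L/h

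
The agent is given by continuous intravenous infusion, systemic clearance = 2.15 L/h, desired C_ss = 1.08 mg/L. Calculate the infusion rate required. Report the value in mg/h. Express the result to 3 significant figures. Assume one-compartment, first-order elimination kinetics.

At steady state, infusion rate R₀ = Css × CL = 1.08 × 2.150 = 2.322 mg/h

2.32 mg/h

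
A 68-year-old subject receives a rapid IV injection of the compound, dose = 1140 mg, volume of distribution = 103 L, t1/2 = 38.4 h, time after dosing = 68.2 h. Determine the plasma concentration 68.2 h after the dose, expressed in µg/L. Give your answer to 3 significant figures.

3230 µg/L

C₀ = Dose / Vd = 1140 / 103 = 11.07 mg/L
k = ln2 / t½ = 0.693147 / 38.4 = 0.01805 h⁻¹
C = C₀ · e^(−k·t) = 11.07 × e^(−0.01805 × 68.2)
  = 11.07 × 0.2920 = 3.232 mg/L
Convert: 3.232 mg/L × 1000 = 3232 µg/L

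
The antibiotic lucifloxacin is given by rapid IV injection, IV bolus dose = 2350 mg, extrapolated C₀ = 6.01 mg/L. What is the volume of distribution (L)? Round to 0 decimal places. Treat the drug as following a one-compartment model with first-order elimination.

Vd = Dose / C₀ = 2350 / 6.01 = 391.0 L

391 L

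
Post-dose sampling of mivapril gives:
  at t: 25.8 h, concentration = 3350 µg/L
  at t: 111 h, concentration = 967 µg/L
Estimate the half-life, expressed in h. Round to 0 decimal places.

k = ln(C₁/C₂) / (t₂ − t₁) = ln(3350/967) / (111 − 25.8)
  = 1.243 / 85.20 = 0.01459 h⁻¹
t½ = ln2 / k = 0.693147 / 0.01459 = 47.51 h

48 h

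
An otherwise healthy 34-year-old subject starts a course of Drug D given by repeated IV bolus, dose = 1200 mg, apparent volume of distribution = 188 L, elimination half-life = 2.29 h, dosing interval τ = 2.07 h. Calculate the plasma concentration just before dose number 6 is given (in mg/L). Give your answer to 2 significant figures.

C₀ per dose = Dose / Vd = 1200 / 188 = 6.383 mg/L
k = ln2 / t½ = 0.693147 / 2.29 = 0.3027 h⁻¹
Fraction remaining after one interval: r = e^(−kτ) = e^(−0.3027 × 2.07) = 0.5344
Before dose 6, 5 doses have been given (aged 1τ, 2τ, 3τ, 4τ, 5τ).
C_trough = C₀ × (r + r² + … + r^5) = C₀ × r(1−r^5)/(1−r)
        = 6.383 × 0.5344 × (1 − 0.04358) / (1 − 0.5344) = 7.007 mg/L

7.0 mg/L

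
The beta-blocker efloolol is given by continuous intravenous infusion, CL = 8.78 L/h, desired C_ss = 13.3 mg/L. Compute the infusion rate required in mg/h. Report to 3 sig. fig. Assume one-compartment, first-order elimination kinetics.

117 mg/h

At steady state, infusion rate R₀ = Css × CL = 13.3 × 8.780 = 116.8 mg/h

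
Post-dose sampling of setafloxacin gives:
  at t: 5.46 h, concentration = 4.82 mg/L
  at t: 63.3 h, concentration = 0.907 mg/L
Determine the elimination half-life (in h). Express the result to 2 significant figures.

k = ln(C₁/C₂) / (t₂ − t₁) = ln(4.82/0.907) / (63.3 − 5.46)
  = 1.670 / 57.84 = 0.02887 h⁻¹
t½ = ln2 / k = 0.693147 / 0.02887 = 24.01 h

24 h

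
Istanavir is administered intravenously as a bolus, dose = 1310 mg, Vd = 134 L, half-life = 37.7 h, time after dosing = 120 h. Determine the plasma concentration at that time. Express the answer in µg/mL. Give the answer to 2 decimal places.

1.08 µg/mL

C₀ = Dose / Vd = 1310 / 134 = 9.776 mg/L
k = ln2 / t½ = 0.693147 / 37.7 = 0.01839 h⁻¹
C = C₀ · e^(−k·t) = 9.776 × e^(−0.01839 × 120)
  = 9.776 × 0.1101 = 1.076 mg/L
(1.076 mg/L = 1.076 µg/mL)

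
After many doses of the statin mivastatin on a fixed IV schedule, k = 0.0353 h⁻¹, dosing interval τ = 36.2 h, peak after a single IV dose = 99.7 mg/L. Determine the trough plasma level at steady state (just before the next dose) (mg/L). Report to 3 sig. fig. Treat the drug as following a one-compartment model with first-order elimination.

e^(−kτ) = e^(−0.03530 × 36.2) = 0.2786
Accumulation ratio R = 1 / (1 − e^(−kτ)) = 1 / (1 − 0.2786) = 1.386
Steady-state trough = C₀ × R × e^(−kτ) = 99.7 × 1.386 × 0.2786 = 38.50 mg/L

38.5 mg/L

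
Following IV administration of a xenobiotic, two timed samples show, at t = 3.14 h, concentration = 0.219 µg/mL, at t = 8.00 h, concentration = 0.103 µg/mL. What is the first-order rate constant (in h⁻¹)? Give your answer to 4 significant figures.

k = ln(C₁/C₂) / (t₂ − t₁) = ln(0.219/0.103) / (8.00 − 3.14)
  = 0.7543 / 4.860 = 0.1552 h⁻¹

0.1552 h⁻¹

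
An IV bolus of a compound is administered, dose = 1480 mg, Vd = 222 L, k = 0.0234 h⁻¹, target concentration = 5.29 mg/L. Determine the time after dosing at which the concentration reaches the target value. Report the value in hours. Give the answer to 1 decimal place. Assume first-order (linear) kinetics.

9.9 h

C₀ = Dose / Vd = 1480 / 222 = 6.667 mg/L
t = ln(C₀ / C) / k = ln(6.667 / 5.29) / 0.02340
  = ln(1.260) / 0.02340 = 0.2311 / 0.02340 = 9.876 h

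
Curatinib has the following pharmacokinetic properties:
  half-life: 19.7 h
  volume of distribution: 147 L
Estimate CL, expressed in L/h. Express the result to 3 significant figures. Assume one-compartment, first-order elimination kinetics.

k = ln2 / t½ = 0.693147 / 19.7 = 0.03519 h⁻¹
CL = k × Vd = 0.03519 × 147 = 5.173 L/h

5.17 L/h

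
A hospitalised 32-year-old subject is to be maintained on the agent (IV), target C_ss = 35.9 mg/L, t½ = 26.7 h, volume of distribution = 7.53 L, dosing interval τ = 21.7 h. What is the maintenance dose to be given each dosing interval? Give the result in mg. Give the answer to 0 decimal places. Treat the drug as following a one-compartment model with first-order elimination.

k = ln2 / t½ = 0.693147 / 26.7 = 0.02596 h⁻¹
CL = k × Vd = 0.02596 × 7.53 = 0.1955 L/h
At steady state, Dose/τ = Css × CL.
Dose = Css × CL × τ = 35.9 × 0.1955 × 21.7 = 152.3 mg

152 mg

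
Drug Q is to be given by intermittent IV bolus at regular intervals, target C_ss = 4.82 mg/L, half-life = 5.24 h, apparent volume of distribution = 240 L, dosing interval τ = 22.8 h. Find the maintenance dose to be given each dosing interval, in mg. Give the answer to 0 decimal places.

k = ln2 / t½ = 0.693147 / 5.24 = 0.1323 h⁻¹
CL = k × Vd = 0.1323 × 240 = 31.75 L/h
At steady state, Dose/τ = Css × CL.
Dose = Css × CL × τ = 4.82 × 31.75 × 22.8 = 3489 mg

3489 mg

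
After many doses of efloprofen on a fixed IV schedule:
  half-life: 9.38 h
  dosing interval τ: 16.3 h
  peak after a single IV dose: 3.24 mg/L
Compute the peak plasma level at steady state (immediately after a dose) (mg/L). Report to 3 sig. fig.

4.63 mg/L

k = ln2 / t½ = 0.693147 / 9.38 = 0.07390 h⁻¹
e^(−kτ) = e^(−0.07390 × 16.3) = 0.2998
Accumulation ratio R = 1 / (1 − e^(−kτ)) = 1 / (1 − 0.2998) = 1.428
Steady-state peak = C₀ × R = 3.24 × 1.428 = 4.627 mg/L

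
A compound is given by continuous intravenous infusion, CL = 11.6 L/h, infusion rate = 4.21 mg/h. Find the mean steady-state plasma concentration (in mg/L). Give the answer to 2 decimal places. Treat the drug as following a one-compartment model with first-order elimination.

0.36 mg/L

At steady state Css = R₀ / CL = 4.21 / 11.60 = 0.3629 mg/L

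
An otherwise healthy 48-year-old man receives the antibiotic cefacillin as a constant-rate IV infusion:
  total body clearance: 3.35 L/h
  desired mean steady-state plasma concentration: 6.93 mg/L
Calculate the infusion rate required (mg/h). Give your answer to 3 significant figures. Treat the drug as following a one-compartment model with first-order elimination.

At steady state, infusion rate R₀ = Css × CL = 6.93 × 3.350 = 23.22 mg/h

23.2 mg/h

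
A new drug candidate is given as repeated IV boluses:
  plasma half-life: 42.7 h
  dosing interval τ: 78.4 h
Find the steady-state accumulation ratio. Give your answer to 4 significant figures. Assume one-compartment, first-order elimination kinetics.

k = ln2 / t½ = 0.693147 / 42.7 = 0.01623 h⁻¹
e^(−kτ) = e^(−0.01623 × 78.4) = 0.2801
Accumulation ratio R = 1 / (1 − e^(−kτ)) = 1 / (1 − 0.2801) = 1.389

1.389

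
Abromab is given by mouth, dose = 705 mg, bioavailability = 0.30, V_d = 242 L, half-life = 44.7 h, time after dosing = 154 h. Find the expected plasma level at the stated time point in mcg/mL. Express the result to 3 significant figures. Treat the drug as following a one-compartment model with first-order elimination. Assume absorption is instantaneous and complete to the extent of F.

Amount reaching circulation = F × Dose = 0.30 × 705.0 = 211.5 mg
C₀ = F·Dose / Vd = 211.5 / 242 = 0.8740 mg/L
k = ln2 / t½ = 0.693147 / 44.7 = 0.01551 h⁻¹
C = C₀ · e^(−k·t) = 0.8740 × e^(−0.01551 × 154)
  = 0.8740 × 0.09176 = 0.08020 mg/L
(0.08020 mg/L = 0.08020 mcg/mL)

0.0802 mcg/mL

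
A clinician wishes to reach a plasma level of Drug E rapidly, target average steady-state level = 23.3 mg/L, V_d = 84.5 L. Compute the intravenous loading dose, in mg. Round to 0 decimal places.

1969 mg

LD = Css × Vd = 23.3 × 84.5 = 1969 mg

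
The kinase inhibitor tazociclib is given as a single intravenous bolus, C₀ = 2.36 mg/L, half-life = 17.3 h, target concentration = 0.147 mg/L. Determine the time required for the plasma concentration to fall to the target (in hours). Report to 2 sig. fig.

k = ln2 / t½ = 0.693147 / 17.3 = 0.04007 h⁻¹
t = ln(C₀ / C) / k = ln(2.360 / 0.147) / 0.04007
  = ln(16.05) / 0.04007 = 2.776 / 0.04007 = 69.28 h

69 h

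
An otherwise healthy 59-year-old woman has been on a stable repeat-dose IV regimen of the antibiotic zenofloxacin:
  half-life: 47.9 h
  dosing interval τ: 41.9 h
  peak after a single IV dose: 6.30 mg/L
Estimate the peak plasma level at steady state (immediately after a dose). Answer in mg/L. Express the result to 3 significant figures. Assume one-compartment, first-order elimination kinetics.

k = ln2 / t½ = 0.693147 / 47.9 = 0.01447 h⁻¹
e^(−kτ) = e^(−0.01447 × 41.9) = 0.5454
Accumulation ratio R = 1 / (1 − e^(−kτ)) = 1 / (1 − 0.5454) = 2.200
Steady-state peak = C₀ × R = 6.30 × 2.200 = 13.86 mg/L

13.9 mg/L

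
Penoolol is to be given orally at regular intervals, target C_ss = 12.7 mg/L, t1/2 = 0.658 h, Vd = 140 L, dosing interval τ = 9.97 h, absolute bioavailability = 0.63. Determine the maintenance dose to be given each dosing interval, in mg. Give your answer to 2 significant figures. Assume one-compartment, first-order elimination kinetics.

30000 mg

k = ln2 / t½ = 0.693147 / 0.658 = 1.053 h⁻¹
CL = k × Vd = 1.053 × 140 = 147.4 L/h
At steady state, F × (Dose/τ) = Css × CL.
Dose = Css × CL × τ / F = 12.7 × 147.4 × 9.97 / 0.63 = 29620 mg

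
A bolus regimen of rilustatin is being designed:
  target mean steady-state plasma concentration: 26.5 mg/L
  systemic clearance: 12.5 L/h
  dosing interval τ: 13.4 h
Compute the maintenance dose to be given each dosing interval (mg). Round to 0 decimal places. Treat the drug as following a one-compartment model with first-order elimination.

At steady state, Dose/τ = Css × CL.
Dose = Css × CL × τ = 26.5 × 12.50 × 13.4 = 4439 mg

4439 mg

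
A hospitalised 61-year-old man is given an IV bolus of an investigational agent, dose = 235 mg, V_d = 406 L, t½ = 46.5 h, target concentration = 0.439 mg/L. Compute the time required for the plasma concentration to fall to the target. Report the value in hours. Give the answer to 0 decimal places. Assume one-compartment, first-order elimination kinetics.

19 h

C₀ = Dose / Vd = 235.0 / 406 = 0.5788 mg/L
k = ln2 / t½ = 0.693147 / 46.5 = 0.01491 h⁻¹
t = ln(C₀ / C) / k = ln(0.5788 / 0.439) / 0.01491
  = ln(1.318) / 0.01491 = 0.2761 / 0.01491 = 18.52 h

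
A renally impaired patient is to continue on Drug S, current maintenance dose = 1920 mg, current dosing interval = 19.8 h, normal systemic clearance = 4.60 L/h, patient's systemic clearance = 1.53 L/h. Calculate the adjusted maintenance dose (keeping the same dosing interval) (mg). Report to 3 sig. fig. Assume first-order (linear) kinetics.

639 mg

To keep the same average steady-state level, dosing rate must scale with clearance.
CL ratio = 1.53 / 4.60 = 0.3326
New dose (same interval) = 1920 × 0.3326 = 638.6 mg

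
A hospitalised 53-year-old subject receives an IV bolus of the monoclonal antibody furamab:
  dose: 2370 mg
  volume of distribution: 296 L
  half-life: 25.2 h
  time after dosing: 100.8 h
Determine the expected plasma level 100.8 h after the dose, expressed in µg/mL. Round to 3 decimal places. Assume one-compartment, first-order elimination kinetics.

0.500 µg/mL

C₀ = Dose / Vd = 2370 / 296 = 8.007 mg/L
k = ln2 / t½ = 0.693147 / 25.2 = 0.02751 h⁻¹
t / t½ = 100.8 / 25.2 = 4 half-lives
C = C₀ × (1/2)^4 = 8.007 × 0.06250 = 0.5004 mg/L
(0.5004 mg/L = 0.5004 µg/mL)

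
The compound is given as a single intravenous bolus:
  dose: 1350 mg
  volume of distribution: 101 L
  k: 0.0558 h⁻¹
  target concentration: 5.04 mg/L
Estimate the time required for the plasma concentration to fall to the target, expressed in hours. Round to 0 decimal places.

C₀ = Dose / Vd = 1350 / 101 = 13.37 mg/L
t = ln(C₀ / C) / k = ln(13.37 / 5.04) / 0.05580
  = ln(2.653) / 0.05580 = 0.9757 / 0.05580 = 17.49 h

17 h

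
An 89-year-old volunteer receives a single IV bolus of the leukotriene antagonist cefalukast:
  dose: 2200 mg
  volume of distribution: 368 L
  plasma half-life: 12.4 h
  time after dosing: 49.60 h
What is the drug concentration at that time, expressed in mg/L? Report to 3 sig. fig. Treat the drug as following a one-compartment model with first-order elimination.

0.374 mg/L

C₀ = Dose / Vd = 2200 / 368 = 5.978 mg/L
k = ln2 / t½ = 0.693147 / 12.4 = 0.05590 h⁻¹
t / t½ = 49.60 / 12.4 = 4 half-lives
C = C₀ × (1/2)^4 = 5.978 × 0.06250 = 0.3736 mg/L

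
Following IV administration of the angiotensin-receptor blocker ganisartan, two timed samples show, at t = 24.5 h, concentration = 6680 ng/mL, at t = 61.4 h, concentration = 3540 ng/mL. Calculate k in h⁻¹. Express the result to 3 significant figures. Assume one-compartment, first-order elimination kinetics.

0.0172 h⁻¹

k = ln(C₁/C₂) / (t₂ − t₁) = ln(6680/3540) / (61.4 − 24.5)
  = 0.6350 / 36.90 = 0.01721 h⁻¹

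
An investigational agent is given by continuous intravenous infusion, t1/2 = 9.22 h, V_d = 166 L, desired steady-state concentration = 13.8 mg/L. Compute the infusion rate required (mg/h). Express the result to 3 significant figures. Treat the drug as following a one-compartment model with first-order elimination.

k = ln2 / t½ = 0.693147 / 9.22 = 0.07518 h⁻¹
CL = k × Vd = 0.07518 × 166 = 12.48 L/h
At steady state, infusion rate R₀ = Css × CL = 13.8 × 12.48 = 172.2 mg/h

172 mg/h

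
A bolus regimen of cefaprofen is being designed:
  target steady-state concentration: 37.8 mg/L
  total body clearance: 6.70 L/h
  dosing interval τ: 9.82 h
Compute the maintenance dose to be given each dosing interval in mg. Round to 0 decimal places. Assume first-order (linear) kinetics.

At steady state, Dose/τ = Css × CL.
Dose = Css × CL × τ = 37.8 × 6.700 × 9.82 = 2487 mg

2487 mg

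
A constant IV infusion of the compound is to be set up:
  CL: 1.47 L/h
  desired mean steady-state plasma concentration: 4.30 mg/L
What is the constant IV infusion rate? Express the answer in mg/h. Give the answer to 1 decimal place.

6.3 mg/h

At steady state, infusion rate R₀ = Css × CL = 4.30 × 1.470 = 6.321 mg/h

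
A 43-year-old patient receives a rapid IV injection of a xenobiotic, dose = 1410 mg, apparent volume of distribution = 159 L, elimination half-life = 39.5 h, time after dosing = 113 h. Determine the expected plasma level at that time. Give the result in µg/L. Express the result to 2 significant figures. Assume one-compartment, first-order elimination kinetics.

C₀ = Dose / Vd = 1410 / 159 = 8.868 mg/L
k = ln2 / t½ = 0.693147 / 39.5 = 0.01755 h⁻¹
C = C₀ · e^(−k·t) = 8.868 × e^(−0.01755 × 113)
  = 8.868 × 0.1376 = 1.220 mg/L
Convert: 1.220 mg/L × 1000 = 1220 µg/L

1200 µg/L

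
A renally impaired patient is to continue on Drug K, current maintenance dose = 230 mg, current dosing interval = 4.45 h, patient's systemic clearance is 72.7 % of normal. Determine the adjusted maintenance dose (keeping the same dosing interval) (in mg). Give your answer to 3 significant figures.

To keep the same average steady-state level, dosing rate must scale with clearance.
CL ratio = 72.7 / 100 = 0.7270
New dose (same interval) = 230 × 0.7270 = 167.2 mg

167 mg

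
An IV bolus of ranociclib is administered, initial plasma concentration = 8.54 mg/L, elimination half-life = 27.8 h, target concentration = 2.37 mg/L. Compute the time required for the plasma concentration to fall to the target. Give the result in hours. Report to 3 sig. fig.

51.4 h

k = ln2 / t½ = 0.693147 / 27.8 = 0.02493 h⁻¹
t = ln(C₀ / C) / k = ln(8.540 / 2.37) / 0.02493
  = ln(3.603) / 0.02493 = 1.282 / 0.02493 = 51.42 h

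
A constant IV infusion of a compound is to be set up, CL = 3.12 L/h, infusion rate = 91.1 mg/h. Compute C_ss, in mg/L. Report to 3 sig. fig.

29.2 mg/L

At steady state Css = R₀ / CL = 91.1 / 3.120 = 29.20 mg/L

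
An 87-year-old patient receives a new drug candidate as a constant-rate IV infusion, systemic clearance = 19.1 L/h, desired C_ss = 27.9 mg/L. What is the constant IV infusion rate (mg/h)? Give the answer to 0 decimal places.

533 mg/h

At steady state, infusion rate R₀ = Css × CL = 27.9 × 19.10 = 532.9 mg/h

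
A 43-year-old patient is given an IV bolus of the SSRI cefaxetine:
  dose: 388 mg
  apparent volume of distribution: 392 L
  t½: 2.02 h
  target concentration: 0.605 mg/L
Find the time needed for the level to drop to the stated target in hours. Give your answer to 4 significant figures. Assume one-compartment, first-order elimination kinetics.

1.435 h

C₀ = Dose / Vd = 388.0 / 392 = 0.9898 mg/L
k = ln2 / t½ = 0.693147 / 2.02 = 0.3431 h⁻¹
t = ln(C₀ / C) / k = ln(0.9898 / 0.605) / 0.3431
  = ln(1.636) / 0.3431 = 0.4923 / 0.3431 = 1.435 h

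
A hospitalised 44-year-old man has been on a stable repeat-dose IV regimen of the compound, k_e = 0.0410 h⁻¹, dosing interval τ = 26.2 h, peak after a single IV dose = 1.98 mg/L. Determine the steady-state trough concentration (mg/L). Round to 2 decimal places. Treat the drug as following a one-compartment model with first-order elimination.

e^(−kτ) = e^(−0.04100 × 26.2) = 0.3416
Accumulation ratio R = 1 / (1 − e^(−kτ)) = 1 / (1 − 0.3416) = 1.519
Steady-state trough = C₀ × R × e^(−kτ) = 1.98 × 1.519 × 0.3416 = 1.027 mg/L

1.03 mg/L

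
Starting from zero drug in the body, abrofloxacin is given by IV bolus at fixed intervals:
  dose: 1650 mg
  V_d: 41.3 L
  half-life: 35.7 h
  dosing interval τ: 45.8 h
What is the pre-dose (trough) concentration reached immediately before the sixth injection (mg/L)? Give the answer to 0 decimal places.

C₀ per dose = Dose / Vd = 1650 / 41.3 = 39.95 mg/L
k = ln2 / t½ = 0.693147 / 35.7 = 0.01942 h⁻¹
Fraction remaining after one interval: r = e^(−kτ) = e^(−0.01942 × 45.8) = 0.4109
Before dose 6, 5 doses have been given (aged 1τ, 2τ, 3τ, 4τ, 5τ).
C_trough = C₀ × (r + r² + … + r^5) = C₀ × r(1−r^5)/(1−r)
        = 39.95 × 0.4109 × (1 − 0.01171) / (1 − 0.4109) = 27.54 mg/L

28 mg/L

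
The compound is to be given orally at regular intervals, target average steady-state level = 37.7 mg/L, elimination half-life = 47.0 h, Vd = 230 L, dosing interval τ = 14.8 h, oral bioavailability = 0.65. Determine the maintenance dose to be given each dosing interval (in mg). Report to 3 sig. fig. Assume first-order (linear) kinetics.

k = ln2 / t½ = 0.693147 / 47.0 = 0.01475 h⁻¹
CL = k × Vd = 0.01475 × 230 = 3.393 L/h
At steady state, F × (Dose/τ) = Css × CL.
Dose = Css × CL × τ / F = 37.7 × 3.393 × 14.8 / 0.65 = 2913 mg

2910 mg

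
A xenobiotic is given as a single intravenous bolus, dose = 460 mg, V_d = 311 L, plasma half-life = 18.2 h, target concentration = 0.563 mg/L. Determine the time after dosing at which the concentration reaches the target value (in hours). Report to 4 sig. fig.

25.36 h

C₀ = Dose / Vd = 460.0 / 311 = 1.479 mg/L
k = ln2 / t½ = 0.693147 / 18.2 = 0.03809 h⁻¹
t = ln(C₀ / C) / k = ln(1.479 / 0.563) / 0.03809
  = ln(2.627) / 0.03809 = 0.9658 / 0.03809 = 25.36 h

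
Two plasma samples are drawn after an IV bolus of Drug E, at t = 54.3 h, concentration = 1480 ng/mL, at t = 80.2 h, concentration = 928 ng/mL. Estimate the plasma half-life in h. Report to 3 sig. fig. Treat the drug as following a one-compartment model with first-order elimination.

38.5 h

k = ln(C₁/C₂) / (t₂ − t₁) = ln(1480/928) / (80.2 − 54.3)
  = 0.4668 / 25.90 = 0.01802 h⁻¹
t½ = ln2 / k = 0.693147 / 0.01802 = 38.47 h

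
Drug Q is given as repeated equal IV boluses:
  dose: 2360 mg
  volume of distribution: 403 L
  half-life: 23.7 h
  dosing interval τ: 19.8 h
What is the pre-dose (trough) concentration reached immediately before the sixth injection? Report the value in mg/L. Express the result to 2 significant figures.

C₀ per dose = Dose / Vd = 2360 / 403 = 5.856 mg/L
k = ln2 / t½ = 0.693147 / 23.7 = 0.02925 h⁻¹
Fraction remaining after one interval: r = e^(−kτ) = e^(−0.02925 × 19.8) = 0.5604
Before dose 6, 5 doses have been given (aged 1τ, 2τ, 3τ, 4τ, 5τ).
C_trough = C₀ × (r + r² + … + r^5) = C₀ × r(1−r^5)/(1−r)
        = 5.856 × 0.5604 × (1 − 0.05527) / (1 − 0.5604) = 7.053 mg/L

7.1 mg/L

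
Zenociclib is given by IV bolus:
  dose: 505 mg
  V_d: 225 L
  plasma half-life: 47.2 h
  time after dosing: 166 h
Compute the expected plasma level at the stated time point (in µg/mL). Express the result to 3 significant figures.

0.196 µg/mL

C₀ = Dose / Vd = 505.0 / 225 = 2.244 mg/L
k = ln2 / t½ = 0.693147 / 47.2 = 0.01469 h⁻¹
C = C₀ · e^(−k·t) = 2.244 × e^(−0.01469 × 166)
  = 2.244 × 0.08729 = 0.1959 mg/L
(0.1959 mg/L = 0.1959 µg/mL)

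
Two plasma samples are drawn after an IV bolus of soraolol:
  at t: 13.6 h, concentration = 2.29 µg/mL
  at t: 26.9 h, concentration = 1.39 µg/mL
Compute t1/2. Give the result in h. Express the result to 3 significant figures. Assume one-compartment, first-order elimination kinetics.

18.5 h

k = ln(C₁/C₂) / (t₂ − t₁) = ln(2.29/1.39) / (26.9 − 13.6)
  = 0.4992 / 13.30 = 0.03753 h⁻¹
t½ = ln2 / k = 0.693147 / 0.03753 = 18.47 h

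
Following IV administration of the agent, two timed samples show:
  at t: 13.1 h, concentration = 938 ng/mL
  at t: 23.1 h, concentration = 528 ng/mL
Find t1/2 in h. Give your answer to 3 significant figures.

12.1 h

k = ln(C₁/C₂) / (t₂ − t₁) = ln(938/528) / (23.1 − 13.1)
  = 0.5747 / 10.00 = 0.05747 h⁻¹
t½ = ln2 / k = 0.693147 / 0.05747 = 12.06 h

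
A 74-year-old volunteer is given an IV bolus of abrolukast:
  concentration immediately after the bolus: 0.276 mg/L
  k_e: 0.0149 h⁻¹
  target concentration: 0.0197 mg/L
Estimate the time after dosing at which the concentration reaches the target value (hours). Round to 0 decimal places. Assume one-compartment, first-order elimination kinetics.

t = ln(C₀ / C) / k = ln(0.2760 / 0.0197) / 0.01490
  = ln(14.01) / 0.01490 = 2.640 / 0.01490 = 177.2 h

177 h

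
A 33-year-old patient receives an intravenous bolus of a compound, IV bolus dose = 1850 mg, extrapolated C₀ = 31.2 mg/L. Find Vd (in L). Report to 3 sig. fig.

Vd = Dose / C₀ = 1850 / 31.2 = 59.29 L

59.3 L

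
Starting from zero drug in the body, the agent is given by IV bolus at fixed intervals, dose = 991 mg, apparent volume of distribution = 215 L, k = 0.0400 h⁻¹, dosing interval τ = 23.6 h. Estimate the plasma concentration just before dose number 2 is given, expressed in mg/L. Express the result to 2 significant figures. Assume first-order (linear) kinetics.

C₀ per dose = Dose / Vd = 991 / 215 = 4.609 mg/L
Fraction remaining after one interval: r = e^(−kτ) = e^(−0.04000 × 23.6) = 0.3891
Before dose 2, 1 dose has been given (aged 1τ).
C_trough = C₀ × r = 4.609 × 0.3891 = 1.793 mg/L

1.8 mg/L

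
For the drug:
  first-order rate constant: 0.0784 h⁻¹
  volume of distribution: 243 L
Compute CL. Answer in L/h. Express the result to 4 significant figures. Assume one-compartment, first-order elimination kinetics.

19.05 L/h

CL = k × Vd = 0.0784 × 243 = 19.05 L/h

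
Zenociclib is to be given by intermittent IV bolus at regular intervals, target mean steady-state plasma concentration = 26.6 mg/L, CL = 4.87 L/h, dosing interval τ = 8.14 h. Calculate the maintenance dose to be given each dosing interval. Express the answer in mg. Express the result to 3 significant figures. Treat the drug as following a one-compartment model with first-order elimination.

At steady state, Dose/τ = Css × CL.
Dose = Css × CL × τ = 26.6 × 4.870 × 8.14 = 1054 mg

1050 mg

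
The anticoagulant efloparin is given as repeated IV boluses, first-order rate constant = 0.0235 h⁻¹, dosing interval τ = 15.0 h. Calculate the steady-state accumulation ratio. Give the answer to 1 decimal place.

3.4

e^(−kτ) = e^(−0.02350 × 15.0) = 0.7029
Accumulation ratio R = 1 / (1 − e^(−kτ)) = 1 / (1 − 0.7029) = 3.366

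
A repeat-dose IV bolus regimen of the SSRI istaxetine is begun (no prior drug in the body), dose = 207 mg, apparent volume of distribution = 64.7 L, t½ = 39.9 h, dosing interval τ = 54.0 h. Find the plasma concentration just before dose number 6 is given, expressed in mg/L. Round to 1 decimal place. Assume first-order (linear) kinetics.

C₀ per dose = Dose / Vd = 207 / 64.7 = 3.199 mg/L
k = ln2 / t½ = 0.693147 / 39.9 = 0.01737 h⁻¹
Fraction remaining after one interval: r = e^(−kτ) = e^(−0.01737 × 54.0) = 0.3914
Before dose 6, 5 doses have been given (aged 1τ, 2τ, 3τ, 4τ, 5τ).
C_trough = C₀ × (r + r² + … + r^5) = C₀ × r(1−r^5)/(1−r)
        = 3.199 × 0.3914 × (1 − 0.009186) / (1 − 0.3914) = 2.038 mg/L

2.0 mg/L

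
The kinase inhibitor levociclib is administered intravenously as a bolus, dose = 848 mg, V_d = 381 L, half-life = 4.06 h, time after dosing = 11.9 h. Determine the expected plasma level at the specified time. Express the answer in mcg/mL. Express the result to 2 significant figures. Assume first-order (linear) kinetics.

C₀ = Dose / Vd = 848.0 / 381 = 2.226 mg/L
k = ln2 / t½ = 0.693147 / 4.06 = 0.1707 h⁻¹
C = C₀ · e^(−k·t) = 2.226 × e^(−0.1707 × 11.9)
  = 2.226 × 0.1312 = 0.2921 mg/L
(0.2921 mg/L = 0.2921 mcg/mL)

0.29 mcg/mL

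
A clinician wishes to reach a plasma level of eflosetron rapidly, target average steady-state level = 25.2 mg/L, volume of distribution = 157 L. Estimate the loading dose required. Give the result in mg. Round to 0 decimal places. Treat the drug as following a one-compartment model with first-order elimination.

3956 mg

LD = Css × Vd = 25.2 × 157 = 3956 mg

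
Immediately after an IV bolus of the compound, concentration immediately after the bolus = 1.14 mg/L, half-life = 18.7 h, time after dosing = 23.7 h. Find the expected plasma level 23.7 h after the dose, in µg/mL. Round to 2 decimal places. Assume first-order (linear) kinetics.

k = ln2 / t½ = 0.693147 / 18.7 = 0.03707 h⁻¹
C = C₀ · e^(−k·t) = 1.140 × e^(−0.03707 × 23.7)
  = 1.140 × 0.4154 = 0.4736 mg/L
(0.4736 mg/L = 0.4736 µg/mL)

0.47 µg/mL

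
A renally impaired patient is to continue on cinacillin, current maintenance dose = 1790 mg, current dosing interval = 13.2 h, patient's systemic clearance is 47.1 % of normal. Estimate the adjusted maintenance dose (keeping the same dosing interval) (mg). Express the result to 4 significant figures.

To keep the same average steady-state level, dosing rate must scale with clearance.
CL ratio = 47.1 / 100 = 0.4710
New dose (same interval) = 1790 × 0.4710 = 843.1 mg

843.1 mg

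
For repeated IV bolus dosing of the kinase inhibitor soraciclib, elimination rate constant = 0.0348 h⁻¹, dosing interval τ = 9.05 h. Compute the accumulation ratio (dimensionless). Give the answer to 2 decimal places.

3.70

e^(−kτ) = e^(−0.03480 × 9.05) = 0.7298
Accumulation ratio R = 1 / (1 − e^(−kτ)) = 1 / (1 − 0.7298) = 3.701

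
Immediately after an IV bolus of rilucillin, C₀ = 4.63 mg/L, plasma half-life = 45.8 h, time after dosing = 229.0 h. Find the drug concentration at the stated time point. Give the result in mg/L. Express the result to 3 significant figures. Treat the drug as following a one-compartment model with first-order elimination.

k = ln2 / t½ = 0.693147 / 45.8 = 0.01513 h⁻¹
t / t½ = 229.0 / 45.8 = 5 half-lives
C = C₀ × (1/2)^5 = 4.630 × 0.03125 = 0.1447 mg/L

0.145 mg/L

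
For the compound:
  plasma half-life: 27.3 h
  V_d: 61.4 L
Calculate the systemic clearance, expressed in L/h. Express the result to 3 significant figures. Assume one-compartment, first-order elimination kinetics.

1.56 L/h

k = ln2 / t½ = 0.693147 / 27.3 = 0.02539 h⁻¹
CL = k × Vd = 0.02539 × 61.4 = 1.559 L/h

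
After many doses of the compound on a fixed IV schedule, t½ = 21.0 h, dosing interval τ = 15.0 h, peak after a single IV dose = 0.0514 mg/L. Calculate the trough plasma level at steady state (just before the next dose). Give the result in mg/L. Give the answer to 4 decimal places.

k = ln2 / t½ = 0.693147 / 21.0 = 0.03301 h⁻¹
e^(−kτ) = e^(−0.03301 × 15.0) = 0.6095
Accumulation ratio R = 1 / (1 − e^(−kτ)) = 1 / (1 − 0.6095) = 2.561
Steady-state trough = C₀ × R × e^(−kτ) = 0.0514 × 2.561 × 0.6095 = 0.08023 mg/L

0.0802 mg/L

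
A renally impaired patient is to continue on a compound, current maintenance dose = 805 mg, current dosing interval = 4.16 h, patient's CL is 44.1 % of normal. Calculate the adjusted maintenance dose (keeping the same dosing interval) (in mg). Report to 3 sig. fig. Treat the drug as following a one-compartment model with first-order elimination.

To keep the same average steady-state level, dosing rate must scale with clearance.
CL ratio = 44.1 / 100 = 0.4410
New dose (same interval) = 805 × 0.4410 = 355.0 mg

355 mg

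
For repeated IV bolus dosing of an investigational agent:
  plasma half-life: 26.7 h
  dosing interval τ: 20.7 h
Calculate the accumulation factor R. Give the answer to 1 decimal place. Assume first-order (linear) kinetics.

2.4

k = ln2 / t½ = 0.693147 / 26.7 = 0.02596 h⁻¹
e^(−kτ) = e^(−0.02596 × 20.7) = 0.5843
Accumulation ratio R = 1 / (1 − e^(−kτ)) = 1 / (1 − 0.5843) = 2.406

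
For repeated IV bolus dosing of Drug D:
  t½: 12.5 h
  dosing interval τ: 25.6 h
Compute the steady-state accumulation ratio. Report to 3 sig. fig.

k = ln2 / t½ = 0.693147 / 12.5 = 0.05545 h⁻¹
e^(−kτ) = e^(−0.05545 × 25.6) = 0.2418
Accumulation ratio R = 1 / (1 − e^(−kτ)) = 1 / (1 − 0.2418) = 1.319

1.32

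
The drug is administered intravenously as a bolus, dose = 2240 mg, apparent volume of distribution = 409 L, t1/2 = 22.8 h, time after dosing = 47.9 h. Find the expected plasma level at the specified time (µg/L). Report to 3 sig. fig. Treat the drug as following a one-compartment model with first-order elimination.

C₀ = Dose / Vd = 2240 / 409 = 5.477 mg/L
k = ln2 / t½ = 0.693147 / 22.8 = 0.03040 h⁻¹
C = C₀ · e^(−k·t) = 5.477 × e^(−0.03040 × 47.9)
  = 5.477 × 0.2331 = 1.277 mg/L
Convert: 1.277 mg/L × 1000 = 1277 µg/L

1280 µg/L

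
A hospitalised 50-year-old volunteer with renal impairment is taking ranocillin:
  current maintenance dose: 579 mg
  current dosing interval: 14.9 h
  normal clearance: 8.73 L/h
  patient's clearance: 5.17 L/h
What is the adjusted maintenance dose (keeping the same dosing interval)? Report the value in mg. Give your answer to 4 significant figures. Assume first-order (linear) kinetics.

342.9 mg

To keep the same average steady-state level, dosing rate must scale with clearance.
CL ratio = 5.17 / 8.73 = 0.5922
New dose (same interval) = 579 × 0.5922 = 342.9 mg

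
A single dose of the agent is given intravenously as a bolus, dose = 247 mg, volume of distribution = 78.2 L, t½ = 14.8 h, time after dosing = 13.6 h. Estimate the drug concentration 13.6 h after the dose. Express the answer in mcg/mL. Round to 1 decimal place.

C₀ = Dose / Vd = 247.0 / 78.2 = 3.159 mg/L
k = ln2 / t½ = 0.693147 / 14.8 = 0.04683 h⁻¹
C = C₀ · e^(−k·t) = 3.159 × e^(−0.04683 × 13.6)
  = 3.159 × 0.5289 = 1.671 mg/L
(1.671 mg/L = 1.671 mcg/mL)

1.7 mcg/mL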